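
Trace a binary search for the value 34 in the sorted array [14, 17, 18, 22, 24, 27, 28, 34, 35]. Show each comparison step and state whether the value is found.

Binary search for 34 in [14, 17, 18, 22, 24, 27, 28, 34, 35]:

lo=0, hi=8, mid=4, arr[mid]=24 -> 24 < 34, search right half
lo=5, hi=8, mid=6, arr[mid]=28 -> 28 < 34, search right half
lo=7, hi=8, mid=7, arr[mid]=34 -> Found target at index 7!

Binary search finds 34 at index 7 after 3 comparisons. The search repeatedly halves the search space by comparing with the middle element.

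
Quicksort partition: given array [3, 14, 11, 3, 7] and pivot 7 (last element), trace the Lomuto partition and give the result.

Lomuto partition with pivot = 7:

Initial array: [3, 14, 11, 3, 7]

arr[0]=3 <= 7: swap with position 0, array becomes [3, 14, 11, 3, 7]
arr[1]=14 > 7: no swap
arr[2]=11 > 7: no swap
arr[3]=3 <= 7: swap with position 1, array becomes [3, 3, 11, 14, 7]

Place pivot at position 2: [3, 3, 7, 14, 11]
Pivot position: 2

After partitioning with pivot 7, the array becomes [3, 3, 7, 14, 11]. The pivot is placed at index 2. All elements to the left of the pivot are <= 7, and all elements to the right are > 7.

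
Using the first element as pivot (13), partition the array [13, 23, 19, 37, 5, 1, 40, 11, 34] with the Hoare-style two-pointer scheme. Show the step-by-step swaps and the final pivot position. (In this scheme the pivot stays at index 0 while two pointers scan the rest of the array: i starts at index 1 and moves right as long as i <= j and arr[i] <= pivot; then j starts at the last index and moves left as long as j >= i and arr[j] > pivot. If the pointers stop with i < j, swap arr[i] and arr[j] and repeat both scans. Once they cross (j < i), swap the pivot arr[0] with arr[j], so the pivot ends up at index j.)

Hoare-style two-pointer partition with pivot = 13:

Initial array: [13, 23, 19, 37, 5, 1, 40, 11, 34]

Pointers start at i = 1, j = 8.
i stops at index 1 (arr[1]=23 > 13), j stops at index 7 (arr[7]=11 <= 13): swap arr[1] and arr[7], array becomes [13, 11, 19, 37, 5, 1, 40, 23, 34]
i stops at index 2 (arr[2]=19 > 13), j stops at index 5 (arr[5]=1 <= 13): swap arr[2] and arr[5], array becomes [13, 11, 1, 37, 5, 19, 40, 23, 34]
i stops at index 3 (arr[3]=37 > 13), j stops at index 4 (arr[4]=5 <= 13): swap arr[3] and arr[4], array becomes [13, 11, 1, 5, 37, 19, 40, 23, 34]
i ends at 4, j ends at 3: the pointers have crossed (j < i), so scanning stops.

Swap pivot arr[0] with arr[3] to place pivot at position 3: [5, 11, 1, 13, 37, 19, 40, 23, 34]
Pivot position: 3

After partitioning with pivot 13, the array becomes [5, 11, 1, 13, 37, 19, 40, 23, 34]. The pivot is placed at index 3. All elements to the left of the pivot are <= 13, and all elements to the right are > 13.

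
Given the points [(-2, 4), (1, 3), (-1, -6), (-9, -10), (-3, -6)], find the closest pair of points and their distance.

Computing all pairwise distances among 5 points:

d((-2, 4), (1, 3)) = 3.1623
d((-2, 4), (-1, -6)) = 10.0499
d((-2, 4), (-9, -10)) = 15.6525
d((-2, 4), (-3, -6)) = 10.0499
d((1, 3), (-1, -6)) = 9.2195
d((1, 3), (-9, -10)) = 16.4012
d((1, 3), (-3, -6)) = 9.8489
d((-1, -6), (-9, -10)) = 8.9443
d((-1, -6), (-3, -6)) = 2.0 <-- minimum
d((-9, -10), (-3, -6)) = 7.2111

Closest pair: (-1, -6) and (-3, -6) with distance 2.0

The closest pair is (-1, -6) and (-3, -6) with Euclidean distance 2.0. For 5 points, brute-force pairwise comparison is shown above. For large n, the divide-and-conquer algorithm (sort by x, recurse on halves, check the dividing strip) achieves O(n log n).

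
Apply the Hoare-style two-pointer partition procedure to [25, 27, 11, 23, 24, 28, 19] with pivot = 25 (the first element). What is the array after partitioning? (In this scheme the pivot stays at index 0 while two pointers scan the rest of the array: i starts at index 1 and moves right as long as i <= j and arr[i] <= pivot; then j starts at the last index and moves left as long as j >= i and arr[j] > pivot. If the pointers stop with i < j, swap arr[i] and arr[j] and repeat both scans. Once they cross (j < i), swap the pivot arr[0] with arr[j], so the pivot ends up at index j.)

Hoare-style two-pointer partition with pivot = 25:

Initial array: [25, 27, 11, 23, 24, 28, 19]

Pointers start at i = 1, j = 6.
i stops at index 1 (arr[1]=27 > 25), j stops at index 6 (arr[6]=19 <= 25): swap arr[1] and arr[6], array becomes [25, 19, 11, 23, 24, 28, 27]
i ends at 5, j ends at 4: the pointers have crossed (j < i), so scanning stops.

Swap pivot arr[0] with arr[4] to place pivot at position 4: [24, 19, 11, 23, 25, 28, 27]
Pivot position: 4

After partitioning with pivot 25, the array becomes [24, 19, 11, 23, 25, 28, 27]. The pivot is placed at index 4. All elements to the left of the pivot are <= 25, and all elements to the right are > 25.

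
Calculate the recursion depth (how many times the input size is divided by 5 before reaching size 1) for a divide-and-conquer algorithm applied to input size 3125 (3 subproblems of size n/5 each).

For divide and conquer with division factor 5:

Problem sizes at each level:
Level 0: 3125
Level 1: 625
Level 2: 125
Level 3: 25
Level 4: 5
Level 5: 1

The root is level 0 and the size-1 base case is level 5 (the tree spans levels 0 through 5, i.e. 6 levels counting the root), so the depth is the number of divisions: log_5(3125) = 5

The recursion tree depth is log_5(3125) = 5. At each level, the problem size is divided by 5, so it takes 5 divisions to reduce to a base case of size 1. The algorithm makes 3 recursive calls at each level.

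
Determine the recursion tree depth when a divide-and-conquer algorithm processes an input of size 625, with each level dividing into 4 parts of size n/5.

For divide and conquer with division factor 5:

Problem sizes at each level:
Level 0: 625
Level 1: 125
Level 2: 25
Level 3: 5
Level 4: 1

The root is level 0 and the size-1 base case is level 4 (the tree spans levels 0 through 4, i.e. 5 levels counting the root), so the depth is the number of divisions: log_5(625) = 4

The recursion tree depth is log_5(625) = 4. At each level, the problem size is divided by 5, so it takes 4 divisions to reduce to a base case of size 1. The algorithm makes 4 recursive calls at each level.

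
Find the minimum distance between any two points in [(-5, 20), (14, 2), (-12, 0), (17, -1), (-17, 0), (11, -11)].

Computing all pairwise distances among 6 points:

d((-5, 20), (14, 2)) = 26.1725
d((-5, 20), (-12, 0)) = 21.1896
d((-5, 20), (17, -1)) = 30.4138
d((-5, 20), (-17, 0)) = 23.3238
d((-5, 20), (11, -11)) = 34.8855
d((14, 2), (-12, 0)) = 26.0768
d((14, 2), (17, -1)) = 4.2426 <-- minimum
d((14, 2), (-17, 0)) = 31.0644
d((14, 2), (11, -11)) = 13.3417
d((-12, 0), (17, -1)) = 29.0172
d((-12, 0), (-17, 0)) = 5.0
d((-12, 0), (11, -11)) = 25.4951
d((17, -1), (-17, 0)) = 34.0147
d((17, -1), (11, -11)) = 11.6619
d((-17, 0), (11, -11)) = 30.0832

Closest pair: (14, 2) and (17, -1) with distance 4.2426

The closest pair is (14, 2) and (17, -1) with Euclidean distance 4.2426. For 6 points, brute-force pairwise comparison is shown above. For large n, the divide-and-conquer algorithm (sort by x, recurse on halves, check the dividing strip) achieves O(n log n).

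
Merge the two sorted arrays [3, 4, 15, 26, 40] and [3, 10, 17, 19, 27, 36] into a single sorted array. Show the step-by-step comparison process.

Merging process:

Compare 3 vs 3: take 3 from left. Merged: [3]
Compare 4 vs 3: take 3 from right. Merged: [3, 3]
Compare 4 vs 10: take 4 from left. Merged: [3, 3, 4]
Compare 15 vs 10: take 10 from right. Merged: [3, 3, 4, 10]
Compare 15 vs 17: take 15 from left. Merged: [3, 3, 4, 10, 15]
Compare 26 vs 17: take 17 from right. Merged: [3, 3, 4, 10, 15, 17]
Compare 26 vs 19: take 19 from right. Merged: [3, 3, 4, 10, 15, 17, 19]
Compare 26 vs 27: take 26 from left. Merged: [3, 3, 4, 10, 15, 17, 19, 26]
Compare 40 vs 27: take 27 from right. Merged: [3, 3, 4, 10, 15, 17, 19, 26, 27]
Compare 40 vs 36: take 36 from right. Merged: [3, 3, 4, 10, 15, 17, 19, 26, 27, 36]
Append remaining from left: [40]. Merged: [3, 3, 4, 10, 15, 17, 19, 26, 27, 36, 40]

Final merged array: [3, 3, 4, 10, 15, 17, 19, 26, 27, 36, 40]
Total comparisons: 10

The merged array is [3, 3, 4, 10, 15, 17, 19, 26, 27, 36, 40], requiring 10 comparisons. The merge step runs in O(n) time where n is the total number of elements.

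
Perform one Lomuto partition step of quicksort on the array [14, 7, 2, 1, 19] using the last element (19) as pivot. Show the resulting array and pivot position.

Lomuto partition with pivot = 19:

Initial array: [14, 7, 2, 1, 19]

arr[0]=14 <= 19: swap with position 0, array becomes [14, 7, 2, 1, 19]
arr[1]=7 <= 19: swap with position 1, array becomes [14, 7, 2, 1, 19]
arr[2]=2 <= 19: swap with position 2, array becomes [14, 7, 2, 1, 19]
arr[3]=1 <= 19: swap with position 3, array becomes [14, 7, 2, 1, 19]

Place pivot at position 4: [14, 7, 2, 1, 19]
Pivot position: 4

After partitioning with pivot 19, the array becomes [14, 7, 2, 1, 19]. The pivot is placed at index 4. All elements to the left of the pivot are <= 19, and all elements to the right are > 19.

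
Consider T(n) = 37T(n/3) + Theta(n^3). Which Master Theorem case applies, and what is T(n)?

Master Theorem for T(n) = 37T(n/3) + O(n^3):

a = 37, b = 3, c = 3
log_b(a) = log_3(37) = 3.2868

Case 1: c = 3 < log_3(37) = 3.2868
T(n) = O(n^(log_3 37))

For T(n) = 37T(n/3) + O(n^3): log_3(37) = 3.2868. This is Case 1 of the Master Theorem (c < log_b(a), work dominated by leaves), giving O(n^(log_3 37)).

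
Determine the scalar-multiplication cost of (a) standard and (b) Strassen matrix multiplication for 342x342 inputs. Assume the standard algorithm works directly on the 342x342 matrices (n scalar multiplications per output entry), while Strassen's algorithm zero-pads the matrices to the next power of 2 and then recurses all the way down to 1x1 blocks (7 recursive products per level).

Matrix multiplication for 342x342 matrices:

Strassen's algorithm requires power-of-2 dimensions. Pad 342x342 to 512x512 (next power of 2).

Standard algorithm: 342^3 = 40001688 multiplications
Strassen's algorithm: 7^(log2(512)) = 7^9 = 40353607 multiplications
Difference: 40001688 - 40353607 = -351919 (Strassen uses MORE here due to padding overhead — for small or just-over-power-of-2 n, padding can outweigh the per-level savings)

Standard: 40001688 multiplications (342^3). Strassen: 40353607 multiplications (7^9, after padding to 512x512). Strassen reduces 8 recursive multiplications to 7 at each level.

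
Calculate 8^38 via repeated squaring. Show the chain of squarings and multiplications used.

Computing 8^38 by squaring (build up from 8^1; each line after the first costs one multiplication):

8^1 = 8
8^2 = (8^1)^2 = 8^2 = 64
8^4 = (8^2)^2 = 64^2 = 4096
8^8 = (8^4)^2 = 4096^2 = 16777216
8^9 = 8 * 8^8 = 8 * 16777216 = 134217728
8^18 = (8^9)^2 = 134217728^2 = 18014398509481984
8^19 = 8 * 8^18 = 8 * 18014398509481984 = 144115188075855872
8^38 = (8^19)^2 = 144115188075855872^2 = 20769187434139310514121985316880384

Result: 20769187434139310514121985316880384
Multiplications needed: 7 (7 lines after 8^1)

8^38 = 20769187434139310514121985316880384. Using exponentiation by squaring, this requires 7 multiplications. The key idea: if the exponent is even, square the half-power; if odd, multiply by the base once.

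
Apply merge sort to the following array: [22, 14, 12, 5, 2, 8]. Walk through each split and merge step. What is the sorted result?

Merge sort trace:

Split: [22, 14, 12, 5, 2, 8] -> [22, 14, 12] and [5, 2, 8]
  Split: [22, 14, 12] -> [22] and [14, 12]
    Split: [14, 12] -> [14] and [12]
    Merge: [14] + [12] -> [12, 14]
  Merge: [22] + [12, 14] -> [12, 14, 22]
  Split: [5, 2, 8] -> [5] and [2, 8]
    Split: [2, 8] -> [2] and [8]
    Merge: [2] + [8] -> [2, 8]
  Merge: [5] + [2, 8] -> [2, 5, 8]
Merge: [12, 14, 22] + [2, 5, 8] -> [2, 5, 8, 12, 14, 22]

Final sorted array: [2, 5, 8, 12, 14, 22]

The merge sort proceeds by recursively splitting the array and merging sorted halves.
After all merges, the sorted array is [2, 5, 8, 12, 14, 22].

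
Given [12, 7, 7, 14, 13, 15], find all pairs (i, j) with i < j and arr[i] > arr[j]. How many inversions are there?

Finding inversions in [12, 7, 7, 14, 13, 15]:

(0, 1): arr[0]=12 > arr[1]=7
(0, 2): arr[0]=12 > arr[2]=7
(3, 4): arr[3]=14 > arr[4]=13

Total inversions: 3

The array has 3 inversion(s): (0,1), (0,2), (3,4). Each pair (i,j) satisfies i < j and arr[i] > arr[j].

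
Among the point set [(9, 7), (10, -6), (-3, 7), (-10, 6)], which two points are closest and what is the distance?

Computing all pairwise distances among 4 points:

d((9, 7), (10, -6)) = 13.0384
d((9, 7), (-3, 7)) = 12.0
d((9, 7), (-10, 6)) = 19.0263
d((10, -6), (-3, 7)) = 18.3848
d((10, -6), (-10, 6)) = 23.3238
d((-3, 7), (-10, 6)) = 7.0711 <-- minimum

Closest pair: (-3, 7) and (-10, 6) with distance 7.0711

The closest pair is (-3, 7) and (-10, 6) with Euclidean distance 7.0711. For 4 points, brute-force pairwise comparison is shown above. For large n, the divide-and-conquer algorithm (sort by x, recurse on halves, check the dividing strip) achieves O(n log n).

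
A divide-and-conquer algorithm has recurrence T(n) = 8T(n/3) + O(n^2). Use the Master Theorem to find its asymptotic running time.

Master Theorem for T(n) = 8T(n/3) + O(n^2):

a = 8, b = 3, c = 2
log_b(a) = log_3(8) = 1.8928

Case 3: c = 2 > log_3(8) = 1.8928
T(n) = O(n^2) = O(n^2)

For T(n) = 8T(n/3) + O(n^2): log_3(8) = 1.8928. This is Case 3 of the Master Theorem (c > log_b(a), work dominated by root), giving O(n^2).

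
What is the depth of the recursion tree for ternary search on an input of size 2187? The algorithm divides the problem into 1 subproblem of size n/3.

For divide and conquer with division factor 3:

Problem sizes at each level:
Level 0: 2187
Level 1: 729
Level 2: 243
Level 3: 81
Level 4: 27
Level 5: 9
Level 6: 3
Level 7: 1

The root is level 0 and the size-1 base case is level 7 (the tree spans levels 0 through 7, i.e. 8 levels counting the root), so the depth is the number of divisions: log_3(2187) = 7

The recursion tree depth is log_3(2187) = 7. At each level, the problem size is divided by 3, so it takes 7 divisions to reduce to a base case of size 1. The algorithm makes 1 recursive call at each level.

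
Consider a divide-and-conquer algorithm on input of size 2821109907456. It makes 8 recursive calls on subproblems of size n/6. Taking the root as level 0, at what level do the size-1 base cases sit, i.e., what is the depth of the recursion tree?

For divide and conquer with division factor 6:

Problem sizes at each level:
Level 0: 2821109907456
Level 1: 470184984576
Level 2: 78364164096
Level 3: 13060694016
Level 4: 2176782336
Level 5: 362797056
Level 6: 60466176
Level 7: 10077696
Level 8: 1679616
Level 9: 279936
Level 10: 46656
Level 11: 7776
Level 12: 1296
Level 13: 216
Level 14: 36
Level 15: 6
Level 16: 1

The root is level 0 and the size-1 base case is level 16 (the tree spans levels 0 through 16, i.e. 17 levels counting the root), so the depth is the number of divisions: log_6(2821109907456) = 16

The recursion tree depth is log_6(2821109907456) = 16. At each level, the problem size is divided by 6, so it takes 16 divisions to reduce to a base case of size 1. The algorithm makes 8 recursive calls at each level.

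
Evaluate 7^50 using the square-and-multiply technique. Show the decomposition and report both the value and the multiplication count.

Computing 7^50 by squaring (build up from 7^1; each line after the first costs one multiplication):

7^1 = 7
7^2 = (7^1)^2 = 7^2 = 49
7^3 = 7 * 7^2 = 7 * 49 = 343
7^6 = (7^3)^2 = 343^2 = 117649
7^12 = (7^6)^2 = 117649^2 = 13841287201
7^24 = (7^12)^2 = 13841287201^2 = 191581231380566414401
7^25 = 7 * 7^24 = 7 * 191581231380566414401 = 1341068619663964900807
7^50 = (7^25)^2 = 1341068619663964900807^2 = 1798465042647412146620280340569649349251249

Result: 1798465042647412146620280340569649349251249
Multiplications needed: 7 (7 lines after 7^1)

7^50 = 1798465042647412146620280340569649349251249. Using exponentiation by squaring, this requires 7 multiplications. The key idea: if the exponent is even, square the half-power; if odd, multiply by the base once.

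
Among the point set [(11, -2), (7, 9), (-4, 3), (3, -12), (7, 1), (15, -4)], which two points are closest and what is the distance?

Computing all pairwise distances among 6 points:

d((11, -2), (7, 9)) = 11.7047
d((11, -2), (-4, 3)) = 15.8114
d((11, -2), (3, -12)) = 12.8062
d((11, -2), (7, 1)) = 5.0
d((11, -2), (15, -4)) = 4.4721 <-- minimum
d((7, 9), (-4, 3)) = 12.53
d((7, 9), (3, -12)) = 21.3776
d((7, 9), (7, 1)) = 8.0
d((7, 9), (15, -4)) = 15.2643
d((-4, 3), (3, -12)) = 16.5529
d((-4, 3), (7, 1)) = 11.1803
d((-4, 3), (15, -4)) = 20.2485
d((3, -12), (7, 1)) = 13.6015
d((3, -12), (15, -4)) = 14.4222
d((7, 1), (15, -4)) = 9.434

Closest pair: (11, -2) and (15, -4) with distance 4.4721

The closest pair is (11, -2) and (15, -4) with Euclidean distance 4.4721. For 6 points, brute-force pairwise comparison is shown above. For large n, the divide-and-conquer algorithm (sort by x, recurse on halves, check the dividing strip) achieves O(n log n).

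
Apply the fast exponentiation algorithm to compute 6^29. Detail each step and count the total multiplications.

Computing 6^29 by squaring (build up from 6^1; each line after the first costs one multiplication):

6^1 = 6
6^2 = (6^1)^2 = 6^2 = 36
6^3 = 6 * 6^2 = 6 * 36 = 216
6^6 = (6^3)^2 = 216^2 = 46656
6^7 = 6 * 6^6 = 6 * 46656 = 279936
6^14 = (6^7)^2 = 279936^2 = 78364164096
6^28 = (6^14)^2 = 78364164096^2 = 6140942214464815497216
6^29 = 6 * 6^28 = 6 * 6140942214464815497216 = 36845653286788892983296

Result: 36845653286788892983296
Multiplications needed: 7 (7 lines after 6^1)

6^29 = 36845653286788892983296. Using exponentiation by squaring, this requires 7 multiplications. The key idea: if the exponent is even, square the half-power; if odd, multiply by the base once.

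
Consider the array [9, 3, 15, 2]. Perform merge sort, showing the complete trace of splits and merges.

Merge sort trace:

Split: [9, 3, 15, 2] -> [9, 3] and [15, 2]
  Split: [9, 3] -> [9] and [3]
  Merge: [9] + [3] -> [3, 9]
  Split: [15, 2] -> [15] and [2]
  Merge: [15] + [2] -> [2, 15]
Merge: [3, 9] + [2, 15] -> [2, 3, 9, 15]

Final sorted array: [2, 3, 9, 15]

The merge sort proceeds by recursively splitting the array and merging sorted halves.
After all merges, the sorted array is [2, 3, 9, 15].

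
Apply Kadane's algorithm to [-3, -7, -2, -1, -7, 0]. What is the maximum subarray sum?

Using Kadane's algorithm on [-3, -7, -2, -1, -7, 0]:

Scanning through the array:
Position 1 (value -7): max_ending_here = -7, max_so_far = -3
Position 2 (value -2): max_ending_here = -2, max_so_far = -2
Position 3 (value -1): max_ending_here = -1, max_so_far = -1
Position 4 (value -7): max_ending_here = -7, max_so_far = -1
Position 5 (value 0): max_ending_here = 0, max_so_far = 0

Maximum subarray: [0]
Maximum sum: 0

The maximum subarray is [0] with sum 0. This subarray runs from index 5 to index 5.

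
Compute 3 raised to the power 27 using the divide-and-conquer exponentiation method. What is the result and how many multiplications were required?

Computing 3^27 by squaring (build up from 3^1; each line after the first costs one multiplication):

3^1 = 3
3^2 = (3^1)^2 = 3^2 = 9
3^3 = 3 * 3^2 = 3 * 9 = 27
3^6 = (3^3)^2 = 27^2 = 729
3^12 = (3^6)^2 = 729^2 = 531441
3^13 = 3 * 3^12 = 3 * 531441 = 1594323
3^26 = (3^13)^2 = 1594323^2 = 2541865828329
3^27 = 3 * 3^26 = 3 * 2541865828329 = 7625597484987

Result: 7625597484987
Multiplications needed: 7 (7 lines after 3^1)

3^27 = 7625597484987. Using exponentiation by squaring, this requires 7 multiplications. The key idea: if the exponent is even, square the half-power; if odd, multiply by the base once.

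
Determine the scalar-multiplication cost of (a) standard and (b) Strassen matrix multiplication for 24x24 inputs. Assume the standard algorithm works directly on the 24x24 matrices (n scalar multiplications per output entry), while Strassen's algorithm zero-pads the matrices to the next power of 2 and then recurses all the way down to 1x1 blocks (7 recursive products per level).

Matrix multiplication for 24x24 matrices:

Strassen's algorithm requires power-of-2 dimensions. Pad 24x24 to 32x32 (next power of 2).

Standard algorithm: 24^3 = 13824 multiplications
Strassen's algorithm: 7^(log2(32)) = 7^5 = 16807 multiplications
Difference: 13824 - 16807 = -2983 (Strassen uses MORE here due to padding overhead — for small or just-over-power-of-2 n, padding can outweigh the per-level savings)

Standard: 13824 multiplications (24^3). Strassen: 16807 multiplications (7^5, after padding to 32x32). Strassen reduces 8 recursive multiplications to 7 at each level.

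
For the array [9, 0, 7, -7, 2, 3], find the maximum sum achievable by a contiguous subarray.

Using Kadane's algorithm on [9, 0, 7, -7, 2, 3]:

Scanning through the array:
Position 1 (value 0): max_ending_here = 9, max_so_far = 9
Position 2 (value 7): max_ending_here = 16, max_so_far = 16
Position 3 (value -7): max_ending_here = 9, max_so_far = 16
Position 4 (value 2): max_ending_here = 11, max_so_far = 16
Position 5 (value 3): max_ending_here = 14, max_so_far = 16

Maximum subarray: [9, 0, 7]
Maximum sum: 16

The maximum subarray is [9, 0, 7] with sum 16. This subarray runs from index 0 to index 2.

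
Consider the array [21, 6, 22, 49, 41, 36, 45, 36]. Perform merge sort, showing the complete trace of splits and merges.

Merge sort trace:

Split: [21, 6, 22, 49, 41, 36, 45, 36] -> [21, 6, 22, 49] and [41, 36, 45, 36]
  Split: [21, 6, 22, 49] -> [21, 6] and [22, 49]
    Split: [21, 6] -> [21] and [6]
    Merge: [21] + [6] -> [6, 21]
    Split: [22, 49] -> [22] and [49]
    Merge: [22] + [49] -> [22, 49]
  Merge: [6, 21] + [22, 49] -> [6, 21, 22, 49]
  Split: [41, 36, 45, 36] -> [41, 36] and [45, 36]
    Split: [41, 36] -> [41] and [36]
    Merge: [41] + [36] -> [36, 41]
    Split: [45, 36] -> [45] and [36]
    Merge: [45] + [36] -> [36, 45]
  Merge: [36, 41] + [36, 45] -> [36, 36, 41, 45]
Merge: [6, 21, 22, 49] + [36, 36, 41, 45] -> [6, 21, 22, 36, 36, 41, 45, 49]

Final sorted array: [6, 21, 22, 36, 36, 41, 45, 49]

The merge sort proceeds by recursively splitting the array and merging sorted halves.
After all merges, the sorted array is [6, 21, 22, 36, 36, 41, 45, 49].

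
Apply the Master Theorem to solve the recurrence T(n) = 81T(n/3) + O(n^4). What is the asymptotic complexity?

Master Theorem for T(n) = 81T(n/3) + O(n^4):

a = 81, b = 3, c = 4
log_b(a) = log_3(81) = 4.0000

Case 2: c = 4 = log_3(81) = 4.0000
T(n) = O(n^4 log n) = O(n^4 log n)

For T(n) = 81T(n/3) + O(n^4): log_3(81) = 4.0000. This is Case 2 of the Master Theorem (c = log_b(a), equal work at all levels), giving O(n^4 log n).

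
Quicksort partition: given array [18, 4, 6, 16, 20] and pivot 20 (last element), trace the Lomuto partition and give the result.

Lomuto partition with pivot = 20:

Initial array: [18, 4, 6, 16, 20]

arr[0]=18 <= 20: swap with position 0, array becomes [18, 4, 6, 16, 20]
arr[1]=4 <= 20: swap with position 1, array becomes [18, 4, 6, 16, 20]
arr[2]=6 <= 20: swap with position 2, array becomes [18, 4, 6, 16, 20]
arr[3]=16 <= 20: swap with position 3, array becomes [18, 4, 6, 16, 20]

Place pivot at position 4: [18, 4, 6, 16, 20]
Pivot position: 4

After partitioning with pivot 20, the array becomes [18, 4, 6, 16, 20]. The pivot is placed at index 4. All elements to the left of the pivot are <= 20, and all elements to the right are > 20.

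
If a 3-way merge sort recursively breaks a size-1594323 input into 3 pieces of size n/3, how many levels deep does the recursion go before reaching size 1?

For divide and conquer with division factor 3:

Problem sizes at each level:
Level 0: 1594323
Level 1: 531441
Level 2: 177147
Level 3: 59049
Level 4: 19683
Level 5: 6561
Level 6: 2187
Level 7: 729
Level 8: 243
Level 9: 81
Level 10: 27
Level 11: 9
Level 12: 3
Level 13: 1

The root is level 0 and the size-1 base case is level 13 (the tree spans levels 0 through 13, i.e. 14 levels counting the root), so the depth is the number of divisions: log_3(1594323) = 13

The recursion tree depth is log_3(1594323) = 13. At each level, the problem size is divided by 3, so it takes 13 divisions to reduce to a base case of size 1. The algorithm makes 3 recursive calls at each level.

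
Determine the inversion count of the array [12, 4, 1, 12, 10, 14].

Finding inversions in [12, 4, 1, 12, 10, 14]:

(0, 1): arr[0]=12 > arr[1]=4
(0, 2): arr[0]=12 > arr[2]=1
(0, 4): arr[0]=12 > arr[4]=10
(1, 2): arr[1]=4 > arr[2]=1
(3, 4): arr[3]=12 > arr[4]=10

Total inversions: 5

The array has 5 inversion(s): (0,1), (0,2), (0,4), (1,2), (3,4). Each pair (i,j) satisfies i < j and arr[i] > arr[j].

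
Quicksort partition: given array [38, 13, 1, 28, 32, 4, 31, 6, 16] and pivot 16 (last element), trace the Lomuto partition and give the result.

Lomuto partition with pivot = 16:

Initial array: [38, 13, 1, 28, 32, 4, 31, 6, 16]

arr[0]=38 > 16: no swap
arr[1]=13 <= 16: swap with position 0, array becomes [13, 38, 1, 28, 32, 4, 31, 6, 16]
arr[2]=1 <= 16: swap with position 1, array becomes [13, 1, 38, 28, 32, 4, 31, 6, 16]
arr[3]=28 > 16: no swap
arr[4]=32 > 16: no swap
arr[5]=4 <= 16: swap with position 2, array becomes [13, 1, 4, 28, 32, 38, 31, 6, 16]
arr[6]=31 > 16: no swap
arr[7]=6 <= 16: swap with position 3, array becomes [13, 1, 4, 6, 32, 38, 31, 28, 16]

Place pivot at position 4: [13, 1, 4, 6, 16, 38, 31, 28, 32]
Pivot position: 4

After partitioning with pivot 16, the array becomes [13, 1, 4, 6, 16, 38, 31, 28, 32]. The pivot is placed at index 4. All elements to the left of the pivot are <= 16, and all elements to the right are > 16.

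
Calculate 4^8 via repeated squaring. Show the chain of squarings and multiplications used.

Computing 4^8 by squaring (build up from 4^1; each line after the first costs one multiplication):

4^1 = 4
4^2 = (4^1)^2 = 4^2 = 16
4^4 = (4^2)^2 = 16^2 = 256
4^8 = (4^4)^2 = 256^2 = 65536

Result: 65536
Multiplications needed: 3 (3 lines after 4^1)

4^8 = 65536. Using exponentiation by squaring, this requires 3 multiplications. The key idea: if the exponent is even, square the half-power; if odd, multiply by the base once.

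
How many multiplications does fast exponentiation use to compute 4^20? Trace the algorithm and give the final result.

Computing 4^20 by squaring (build up from 4^1; each line after the first costs one multiplication):

4^1 = 4
4^2 = (4^1)^2 = 4^2 = 16
4^4 = (4^2)^2 = 16^2 = 256
4^5 = 4 * 4^4 = 4 * 256 = 1024
4^10 = (4^5)^2 = 1024^2 = 1048576
4^20 = (4^10)^2 = 1048576^2 = 1099511627776

Result: 1099511627776
Multiplications needed: 5 (5 lines after 4^1)

4^20 = 1099511627776. Using exponentiation by squaring, this requires 5 multiplications. The key idea: if the exponent is even, square the half-power; if odd, multiply by the base once.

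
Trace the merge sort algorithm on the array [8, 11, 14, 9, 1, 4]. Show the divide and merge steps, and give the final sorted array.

Merge sort trace:

Split: [8, 11, 14, 9, 1, 4] -> [8, 11, 14] and [9, 1, 4]
  Split: [8, 11, 14] -> [8] and [11, 14]
    Split: [11, 14] -> [11] and [14]
    Merge: [11] + [14] -> [11, 14]
  Merge: [8] + [11, 14] -> [8, 11, 14]
  Split: [9, 1, 4] -> [9] and [1, 4]
    Split: [1, 4] -> [1] and [4]
    Merge: [1] + [4] -> [1, 4]
  Merge: [9] + [1, 4] -> [1, 4, 9]
Merge: [8, 11, 14] + [1, 4, 9] -> [1, 4, 8, 9, 11, 14]

Final sorted array: [1, 4, 8, 9, 11, 14]

The merge sort proceeds by recursively splitting the array and merging sorted halves.
After all merges, the sorted array is [1, 4, 8, 9, 11, 14].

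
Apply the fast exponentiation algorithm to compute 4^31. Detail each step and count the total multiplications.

Computing 4^31 by squaring (build up from 4^1; each line after the first costs one multiplication):

4^1 = 4
4^2 = (4^1)^2 = 4^2 = 16
4^3 = 4 * 4^2 = 4 * 16 = 64
4^6 = (4^3)^2 = 64^2 = 4096
4^7 = 4 * 4^6 = 4 * 4096 = 16384
4^14 = (4^7)^2 = 16384^2 = 268435456
4^15 = 4 * 4^14 = 4 * 268435456 = 1073741824
4^30 = (4^15)^2 = 1073741824^2 = 1152921504606846976
4^31 = 4 * 4^30 = 4 * 1152921504606846976 = 4611686018427387904

Result: 4611686018427387904
Multiplications needed: 8 (8 lines after 4^1)

4^31 = 4611686018427387904. Using exponentiation by squaring, this requires 8 multiplications. The key idea: if the exponent is even, square the half-power; if odd, multiply by the base once.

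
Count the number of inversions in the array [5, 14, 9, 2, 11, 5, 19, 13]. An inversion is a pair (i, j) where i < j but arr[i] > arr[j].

Finding inversions in [5, 14, 9, 2, 11, 5, 19, 13]:

(0, 3): arr[0]=5 > arr[3]=2
(1, 2): arr[1]=14 > arr[2]=9
(1, 3): arr[1]=14 > arr[3]=2
(1, 4): arr[1]=14 > arr[4]=11
(1, 5): arr[1]=14 > arr[5]=5
(1, 7): arr[1]=14 > arr[7]=13
(2, 3): arr[2]=9 > arr[3]=2
(2, 5): arr[2]=9 > arr[5]=5
(4, 5): arr[4]=11 > arr[5]=5
(6, 7): arr[6]=19 > arr[7]=13

Total inversions: 10

The array has 10 inversion(s): (0,3), (1,2), (1,3), (1,4), (1,5), (1,7), (2,3), (2,5), (4,5), (6,7). Each pair (i,j) satisfies i < j and arr[i] > arr[j].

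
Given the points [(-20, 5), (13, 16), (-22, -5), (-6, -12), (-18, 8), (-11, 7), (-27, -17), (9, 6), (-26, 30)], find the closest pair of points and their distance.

Computing all pairwise distances among 9 points:

d((-20, 5), (13, 16)) = 34.7851
d((-20, 5), (-22, -5)) = 10.198
d((-20, 5), (-6, -12)) = 22.0227
d((-20, 5), (-18, 8)) = 3.6056 <-- minimum
d((-20, 5), (-11, 7)) = 9.2195
d((-20, 5), (-27, -17)) = 23.0868
d((-20, 5), (9, 6)) = 29.0172
d((-20, 5), (-26, 30)) = 25.7099
d((13, 16), (-22, -5)) = 40.8167
d((13, 16), (-6, -12)) = 33.8378
d((13, 16), (-18, 8)) = 32.0156
d((13, 16), (-11, 7)) = 25.632
d((13, 16), (-27, -17)) = 51.8556
d((13, 16), (9, 6)) = 10.7703
d((13, 16), (-26, 30)) = 41.4367
d((-22, -5), (-6, -12)) = 17.4642
d((-22, -5), (-18, 8)) = 13.6015
d((-22, -5), (-11, 7)) = 16.2788
d((-22, -5), (-27, -17)) = 13.0
d((-22, -5), (9, 6)) = 32.8938
d((-22, -5), (-26, 30)) = 35.2278
d((-6, -12), (-18, 8)) = 23.3238
d((-6, -12), (-11, 7)) = 19.6469
d((-6, -12), (-27, -17)) = 21.587
d((-6, -12), (9, 6)) = 23.4307
d((-6, -12), (-26, 30)) = 46.5188
d((-18, 8), (-11, 7)) = 7.0711
d((-18, 8), (-27, -17)) = 26.5707
d((-18, 8), (9, 6)) = 27.074
d((-18, 8), (-26, 30)) = 23.4094
d((-11, 7), (-27, -17)) = 28.8444
d((-11, 7), (9, 6)) = 20.025
d((-11, 7), (-26, 30)) = 27.4591
d((-27, -17), (9, 6)) = 42.72
d((-27, -17), (-26, 30)) = 47.0106
d((9, 6), (-26, 30)) = 42.4382

Closest pair: (-20, 5) and (-18, 8) with distance 3.6056

The closest pair is (-20, 5) and (-18, 8) with Euclidean distance 3.6056. For 9 points, brute-force pairwise comparison is shown above. For large n, the divide-and-conquer algorithm (sort by x, recurse on halves, check the dividing strip) achieves O(n log n).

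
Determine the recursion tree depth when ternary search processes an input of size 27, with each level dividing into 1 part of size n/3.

For divide and conquer with division factor 3:

Problem sizes at each level:
Level 0: 27
Level 1: 9
Level 2: 3
Level 3: 1

The root is level 0 and the size-1 base case is level 3 (the tree spans levels 0 through 3, i.e. 4 levels counting the root), so the depth is the number of divisions: log_3(27) = 3

The recursion tree depth is log_3(27) = 3. At each level, the problem size is divided by 3, so it takes 3 divisions to reduce to a base case of size 1. The algorithm makes 1 recursive call at each level.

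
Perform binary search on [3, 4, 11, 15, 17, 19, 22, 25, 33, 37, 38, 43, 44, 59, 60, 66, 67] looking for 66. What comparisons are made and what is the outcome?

Binary search for 66 in [3, 4, 11, 15, 17, 19, 22, 25, 33, 37, 38, 43, 44, 59, 60, 66, 67]:

lo=0, hi=16, mid=8, arr[mid]=33 -> 33 < 66, search right half
lo=9, hi=16, mid=12, arr[mid]=44 -> 44 < 66, search right half
lo=13, hi=16, mid=14, arr[mid]=60 -> 60 < 66, search right half
lo=15, hi=16, mid=15, arr[mid]=66 -> Found target at index 15!

Binary search finds 66 at index 15 after 4 comparisons. The search repeatedly halves the search space by comparing with the middle element.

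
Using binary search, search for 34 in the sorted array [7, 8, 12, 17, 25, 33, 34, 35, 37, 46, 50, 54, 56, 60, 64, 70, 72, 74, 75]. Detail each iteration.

Binary search for 34 in [7, 8, 12, 17, 25, 33, 34, 35, 37, 46, 50, 54, 56, 60, 64, 70, 72, 74, 75]:

lo=0, hi=18, mid=9, arr[mid]=46 -> 46 > 34, search left half
lo=0, hi=8, mid=4, arr[mid]=25 -> 25 < 34, search right half
lo=5, hi=8, mid=6, arr[mid]=34 -> Found target at index 6!

Binary search finds 34 at index 6 after 3 comparisons. The search repeatedly halves the search space by comparing with the middle element.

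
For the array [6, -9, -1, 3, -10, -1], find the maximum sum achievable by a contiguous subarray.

Using Kadane's algorithm on [6, -9, -1, 3, -10, -1]:

Scanning through the array:
Position 1 (value -9): max_ending_here = -3, max_so_far = 6
Position 2 (value -1): max_ending_here = -1, max_so_far = 6
Position 3 (value 3): max_ending_here = 3, max_so_far = 6
Position 4 (value -10): max_ending_here = -7, max_so_far = 6
Position 5 (value -1): max_ending_here = -1, max_so_far = 6

Maximum subarray: [6]
Maximum sum: 6

The maximum subarray is [6] with sum 6. This subarray runs from index 0 to index 0.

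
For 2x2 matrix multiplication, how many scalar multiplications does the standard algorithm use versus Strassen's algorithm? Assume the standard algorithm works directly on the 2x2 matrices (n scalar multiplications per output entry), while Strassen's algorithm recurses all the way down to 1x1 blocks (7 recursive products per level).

Matrix multiplication for 2x2 matrices:

Standard algorithm: 2^3 = 8 multiplications
Strassen's algorithm: 7^(log2(2)) = 7^1 = 7 multiplications
Savings: 8 - 7 = 1 multiplications

Standard: 8 multiplications (2^3). Strassen: 7 multiplications (7^1). Strassen reduces 8 recursive multiplications to 7 at each level.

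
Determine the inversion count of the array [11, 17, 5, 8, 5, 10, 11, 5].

Finding inversions in [11, 17, 5, 8, 5, 10, 11, 5]:

(0, 2): arr[0]=11 > arr[2]=5
(0, 3): arr[0]=11 > arr[3]=8
(0, 4): arr[0]=11 > arr[4]=5
(0, 5): arr[0]=11 > arr[5]=10
(0, 7): arr[0]=11 > arr[7]=5
(1, 2): arr[1]=17 > arr[2]=5
(1, 3): arr[1]=17 > arr[3]=8
(1, 4): arr[1]=17 > arr[4]=5
(1, 5): arr[1]=17 > arr[5]=10
(1, 6): arr[1]=17 > arr[6]=11
(1, 7): arr[1]=17 > arr[7]=5
(3, 4): arr[3]=8 > arr[4]=5
(3, 7): arr[3]=8 > arr[7]=5
(5, 7): arr[5]=10 > arr[7]=5
(6, 7): arr[6]=11 > arr[7]=5

Total inversions: 15

The array has 15 inversion(s): (0,2), (0,3), (0,4), (0,5), (0,7), (1,2), (1,3), (1,4), (1,5), (1,6), (1,7), (3,4), (3,7), (5,7), (6,7). Each pair (i,j) satisfies i < j and arr[i] > arr[j].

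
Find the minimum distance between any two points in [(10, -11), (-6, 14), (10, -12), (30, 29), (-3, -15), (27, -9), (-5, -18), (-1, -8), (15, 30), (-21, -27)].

Computing all pairwise distances among 10 points:

d((10, -11), (-6, 14)) = 29.6816
d((10, -11), (10, -12)) = 1.0 <-- minimum
d((10, -11), (30, 29)) = 44.7214
d((10, -11), (-3, -15)) = 13.6015
d((10, -11), (27, -9)) = 17.1172
d((10, -11), (-5, -18)) = 16.5529
d((10, -11), (-1, -8)) = 11.4018
d((10, -11), (15, 30)) = 41.3038
d((10, -11), (-21, -27)) = 34.8855
d((-6, 14), (10, -12)) = 30.5287
d((-6, 14), (30, 29)) = 39.0
d((-6, 14), (-3, -15)) = 29.1548
d((-6, 14), (27, -9)) = 40.2244
d((-6, 14), (-5, -18)) = 32.0156
d((-6, 14), (-1, -8)) = 22.561
d((-6, 14), (15, 30)) = 26.4008
d((-6, 14), (-21, -27)) = 43.6578
d((10, -12), (30, 29)) = 45.618
d((10, -12), (-3, -15)) = 13.3417
d((10, -12), (27, -9)) = 17.2627
d((10, -12), (-5, -18)) = 16.1555
d((10, -12), (-1, -8)) = 11.7047
d((10, -12), (15, 30)) = 42.2966
d((10, -12), (-21, -27)) = 34.4384
d((30, 29), (-3, -15)) = 55.0
d((30, 29), (27, -9)) = 38.1182
d((30, 29), (-5, -18)) = 58.6003
d((30, 29), (-1, -8)) = 48.2701
d((30, 29), (15, 30)) = 15.0333
d((30, 29), (-21, -27)) = 75.743
d((-3, -15), (27, -9)) = 30.5941
d((-3, -15), (-5, -18)) = 3.6056
d((-3, -15), (-1, -8)) = 7.2801
d((-3, -15), (15, 30)) = 48.4665
d((-3, -15), (-21, -27)) = 21.6333
d((27, -9), (-5, -18)) = 33.2415
d((27, -9), (-1, -8)) = 28.0179
d((27, -9), (15, 30)) = 40.8044
d((27, -9), (-21, -27)) = 51.264
d((-5, -18), (-1, -8)) = 10.7703
d((-5, -18), (15, 30)) = 52.0
d((-5, -18), (-21, -27)) = 18.3576
d((-1, -8), (15, 30)) = 41.2311
d((-1, -8), (-21, -27)) = 27.5862
d((15, 30), (-21, -27)) = 67.4166

Closest pair: (10, -11) and (10, -12) with distance 1.0

The closest pair is (10, -11) and (10, -12) with Euclidean distance 1.0. For 10 points, brute-force pairwise comparison is shown above. For large n, the divide-and-conquer algorithm (sort by x, recurse on halves, check the dividing strip) achieves O(n log n).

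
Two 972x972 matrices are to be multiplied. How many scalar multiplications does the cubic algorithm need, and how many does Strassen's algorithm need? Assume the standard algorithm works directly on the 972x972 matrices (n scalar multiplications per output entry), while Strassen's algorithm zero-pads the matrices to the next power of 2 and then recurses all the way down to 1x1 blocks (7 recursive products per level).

Matrix multiplication for 972x972 matrices:

Strassen's algorithm requires power-of-2 dimensions. Pad 972x972 to 1024x1024 (next power of 2).

Standard algorithm: 972^3 = 918330048 multiplications
Strassen's algorithm: 7^(log2(1024)) = 7^10 = 282475249 multiplications
Savings: 918330048 - 282475249 = 635854799 multiplications

Standard: 918330048 multiplications (972^3). Strassen: 282475249 multiplications (7^10, after padding to 1024x1024). Strassen reduces 8 recursive multiplications to 7 at each level.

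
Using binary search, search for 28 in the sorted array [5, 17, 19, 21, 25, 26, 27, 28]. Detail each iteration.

Binary search for 28 in [5, 17, 19, 21, 25, 26, 27, 28]:

lo=0, hi=7, mid=3, arr[mid]=21 -> 21 < 28, search right half
lo=4, hi=7, mid=5, arr[mid]=26 -> 26 < 28, search right half
lo=6, hi=7, mid=6, arr[mid]=27 -> 27 < 28, search right half
lo=7, hi=7, mid=7, arr[mid]=28 -> Found target at index 7!

Binary search finds 28 at index 7 after 4 comparisons. The search repeatedly halves the search space by comparing with the middle element.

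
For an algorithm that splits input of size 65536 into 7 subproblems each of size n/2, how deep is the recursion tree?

For divide and conquer with division factor 2:

Problem sizes at each level:
Level 0: 65536
Level 1: 32768
Level 2: 16384
Level 3: 8192
Level 4: 4096
Level 5: 2048
Level 6: 1024
Level 7: 512
Level 8: 256
Level 9: 128
Level 10: 64
Level 11: 32
Level 12: 16
Level 13: 8
Level 14: 4
Level 15: 2
Level 16: 1

The root is level 0 and the size-1 base case is level 16 (the tree spans levels 0 through 16, i.e. 17 levels counting the root), so the depth is the number of divisions: log_2(65536) = 16

The recursion tree depth is log_2(65536) = 16. At each level, the problem size is divided by 2, so it takes 16 divisions to reduce to a base case of size 1. The algorithm makes 7 recursive calls at each level.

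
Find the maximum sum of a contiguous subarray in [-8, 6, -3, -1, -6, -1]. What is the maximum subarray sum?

Using Kadane's algorithm on [-8, 6, -3, -1, -6, -1]:

Scanning through the array:
Position 1 (value 6): max_ending_here = 6, max_so_far = 6
Position 2 (value -3): max_ending_here = 3, max_so_far = 6
Position 3 (value -1): max_ending_here = 2, max_so_far = 6
Position 4 (value -6): max_ending_here = -4, max_so_far = 6
Position 5 (value -1): max_ending_here = -1, max_so_far = 6

Maximum subarray: [6]
Maximum sum: 6

The maximum subarray is [6] with sum 6. This subarray runs from index 1 to index 1.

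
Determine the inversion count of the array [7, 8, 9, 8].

Finding inversions in [7, 8, 9, 8]:

(2, 3): arr[2]=9 > arr[3]=8

Total inversions: 1

The array has 1 inversion(s): (2,3). Each pair (i,j) satisfies i < j and arr[i] > arr[j].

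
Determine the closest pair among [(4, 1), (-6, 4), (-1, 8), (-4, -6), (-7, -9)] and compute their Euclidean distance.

Computing all pairwise distances among 5 points:

d((4, 1), (-6, 4)) = 10.4403
d((4, 1), (-1, 8)) = 8.6023
d((4, 1), (-4, -6)) = 10.6301
d((4, 1), (-7, -9)) = 14.8661
d((-6, 4), (-1, 8)) = 6.4031
d((-6, 4), (-4, -6)) = 10.198
d((-6, 4), (-7, -9)) = 13.0384
d((-1, 8), (-4, -6)) = 14.3178
d((-1, 8), (-7, -9)) = 18.0278
d((-4, -6), (-7, -9)) = 4.2426 <-- minimum

Closest pair: (-4, -6) and (-7, -9) with distance 4.2426

The closest pair is (-4, -6) and (-7, -9) with Euclidean distance 4.2426. For 5 points, brute-force pairwise comparison is shown above. For large n, the divide-and-conquer algorithm (sort by x, recurse on halves, check the dividing strip) achieves O(n log n).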